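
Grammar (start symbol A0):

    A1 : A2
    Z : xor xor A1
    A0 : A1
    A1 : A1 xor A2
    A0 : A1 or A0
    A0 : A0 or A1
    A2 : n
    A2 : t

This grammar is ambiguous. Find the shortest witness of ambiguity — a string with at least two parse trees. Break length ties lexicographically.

length 1: no string has ≥2 trees
length 3: n or n has 2 parse trees

Two derivations of n or n:
  A0 ⇒ A1 or A0 ⇒ A2 or A0 ⇒ n or A0 ⇒ n or A1 ⇒ n or A2 ⇒ n or n
  A0 ⇒ A0 or A1 ⇒ A1 or A1 ⇒ A2 or A1 ⇒ n or A1 ⇒ n or A2 ⇒ n or n

n or n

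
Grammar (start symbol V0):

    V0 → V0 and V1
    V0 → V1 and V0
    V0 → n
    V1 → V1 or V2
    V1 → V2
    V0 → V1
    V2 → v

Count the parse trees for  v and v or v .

2

Parse trees for v and v or v:
  [V0 [V0 [V1 [V2 v]]] and [V1 [V1 [V2 v]] or [V2 v]]]
  [V0 [V1 [V2 v]] and [V0 [V1 [V1 [V2 v]] or [V2 v]]]]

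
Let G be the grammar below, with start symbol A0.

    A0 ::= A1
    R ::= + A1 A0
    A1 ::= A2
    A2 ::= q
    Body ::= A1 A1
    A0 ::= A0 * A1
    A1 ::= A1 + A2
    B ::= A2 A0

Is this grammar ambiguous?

Unambiguous

(Body, R, B are unreachable from A0, so their rules don't affect L(A0).) The grammar is stratified — A0 handles '*' (left-recursive), A1 handles '+', A2 atoms. Each operator has a fixed associativity and precedence level, so every string has one parse.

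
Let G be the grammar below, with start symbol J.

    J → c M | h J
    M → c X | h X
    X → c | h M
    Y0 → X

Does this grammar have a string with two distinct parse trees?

Only J, M, X are reachable from J; ignoring the rest: The reachable rules are right-linear with at most one rule per (nonterminal, next-terminal) pair. Each input token forces the next rule, so parsing is deterministic.

Unambiguous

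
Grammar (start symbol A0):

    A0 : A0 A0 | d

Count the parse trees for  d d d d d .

Parse trees for d d d d d (showing first 6 of 14):
  [A0 [A0 d] [A0 [A0 d] [A0 [A0 d] [A0 [A0 d] [A0 d]]]]]
  [A0 [A0 d] [A0 [A0 d] [A0 [A0 [A0 d] [A0 d]] [A0 d]]]]
  [A0 [A0 d] [A0 [A0 [A0 d] [A0 d]] [A0 [A0 d] [A0 d]]]]
  [A0 [A0 d] [A0 [A0 [A0 d] [A0 [A0 d] [A0 d]]] [A0 d]]]
  [A0 [A0 d] [A0 [A0 [A0 [A0 d] [A0 d]] [A0 d]] [A0 d]]]
  [A0 [A0 [A0 d] [A0 d]] [A0 [A0 d] [A0 [A0 d] [A0 d]]]]

14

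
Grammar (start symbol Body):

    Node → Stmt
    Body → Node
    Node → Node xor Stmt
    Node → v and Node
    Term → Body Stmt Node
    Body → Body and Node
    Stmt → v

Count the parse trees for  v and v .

Parse trees for v and v:
  [Body [Node v and [Node [Stmt v]]]]
  [Body [Body [Node [Stmt v]]] and [Node [Stmt v]]]

2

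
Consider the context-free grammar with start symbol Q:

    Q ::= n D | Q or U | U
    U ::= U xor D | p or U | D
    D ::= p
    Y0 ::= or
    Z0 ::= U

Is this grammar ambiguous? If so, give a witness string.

Ambiguous

Witness: p or p

Derivation 1: Q ⇒ Q or U ⇒ U or U ⇒ D or U ⇒ p or U ⇒ p or D ⇒ p or p
Derivation 2: Q ⇒ U ⇒ p or U ⇒ p or D ⇒ p or p

Two distinct leftmost derivations for the same string.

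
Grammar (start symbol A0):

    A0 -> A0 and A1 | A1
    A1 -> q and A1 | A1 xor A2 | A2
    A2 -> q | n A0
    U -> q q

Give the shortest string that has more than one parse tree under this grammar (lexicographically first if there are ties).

length 1: no string has ≥2 trees
length 2: no string has ≥2 trees
length 3: q and q has 2 parse trees

Two derivations of q and q:
  A0 ⇒ A0 and A1 ⇒ A1 and A1 ⇒ A2 and A1 ⇒ q and A1 ⇒ q and A2 ⇒ q and q
  A0 ⇒ A1 ⇒ q and A1 ⇒ q and A2 ⇒ q and q

q and q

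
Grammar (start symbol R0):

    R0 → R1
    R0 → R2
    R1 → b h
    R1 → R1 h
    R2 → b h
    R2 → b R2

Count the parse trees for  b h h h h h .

Parse trees for b h h h h h:
  [R0 [R1 [R1 [R1 [R1 [R1 b h] h] h] h] h]]

1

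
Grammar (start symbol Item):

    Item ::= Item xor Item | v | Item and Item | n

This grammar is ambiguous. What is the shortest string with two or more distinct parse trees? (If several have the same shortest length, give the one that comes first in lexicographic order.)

n and n and n

length 1: no string has ≥2 trees
length 3: no string has ≥2 trees
length 5: n and n and n has 2 parse trees

Two derivations of n and n and n:
  Item ⇒ Item and Item ⇒ Item and Item and Item ⇒ n and Item and Item ⇒ n and n and Item ⇒ n and n and n
  Item ⇒ Item and Item ⇒ n and Item ⇒ n and Item and Item ⇒ n and n and Item ⇒ n and n and n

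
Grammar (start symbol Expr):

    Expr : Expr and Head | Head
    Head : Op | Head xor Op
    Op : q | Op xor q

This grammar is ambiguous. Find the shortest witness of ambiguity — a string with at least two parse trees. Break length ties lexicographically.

q xor q

length 1: no string has ≥2 trees
length 3: q xor q has 2 parse trees

Two derivations of q xor q:
  Expr ⇒ Head ⇒ Op ⇒ Op xor q ⇒ q xor q
  Expr ⇒ Head ⇒ Head xor Op ⇒ Op xor Op ⇒ q xor Op ⇒ q xor q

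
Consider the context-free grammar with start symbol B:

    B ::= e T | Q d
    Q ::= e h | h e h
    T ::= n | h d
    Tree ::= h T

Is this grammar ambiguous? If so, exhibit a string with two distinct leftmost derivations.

Witness: e h d

Derivation 1: B ⇒ e T ⇒ e h d
Derivation 2: B ⇒ Q d ⇒ e h d

Two distinct leftmost derivations for the same string.

Ambiguous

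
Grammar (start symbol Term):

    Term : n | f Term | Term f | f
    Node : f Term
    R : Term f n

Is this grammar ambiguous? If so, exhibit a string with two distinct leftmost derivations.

Witness: f f

Derivation 1: Term ⇒ f Term ⇒ f f
Derivation 2: Term ⇒ Term f ⇒ f f

Two distinct leftmost derivations for the same string.

Ambiguous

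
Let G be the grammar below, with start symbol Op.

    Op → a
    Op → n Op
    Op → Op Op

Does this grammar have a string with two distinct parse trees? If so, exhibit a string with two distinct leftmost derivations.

Ambiguous

Witness: a a a

Derivation 1: Op ⇒ Op Op ⇒ a Op ⇒ a Op Op ⇒ a a Op ⇒ a a a
Derivation 2: Op ⇒ Op Op ⇒ Op Op Op ⇒ a Op Op ⇒ a a Op ⇒ a a a

Two distinct leftmost derivations for the same string.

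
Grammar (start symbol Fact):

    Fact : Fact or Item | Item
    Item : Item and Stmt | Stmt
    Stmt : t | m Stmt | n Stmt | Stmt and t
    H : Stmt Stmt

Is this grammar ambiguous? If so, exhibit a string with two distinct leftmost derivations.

Witness: t and t

Derivation 1: Fact ⇒ Item ⇒ Item and Stmt ⇒ Stmt and Stmt ⇒ t and Stmt ⇒ t and t
Derivation 2: Fact ⇒ Item ⇒ Stmt ⇒ Stmt and t ⇒ t and t

Two distinct leftmost derivations for the same string.

Ambiguous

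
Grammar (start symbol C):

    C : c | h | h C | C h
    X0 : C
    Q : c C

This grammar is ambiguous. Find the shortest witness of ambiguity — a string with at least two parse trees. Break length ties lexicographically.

length 1: no string has ≥2 trees
length 2: h h has 2 parse trees

Two derivations of h h:
  C ⇒ h C ⇒ h h
  C ⇒ C h ⇒ h h

h h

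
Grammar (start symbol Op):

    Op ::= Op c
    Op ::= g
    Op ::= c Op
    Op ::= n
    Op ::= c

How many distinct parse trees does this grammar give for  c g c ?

Parse trees for c g c:
  [Op [Op c [Op g]] c]
  [Op c [Op [Op g] c]]

2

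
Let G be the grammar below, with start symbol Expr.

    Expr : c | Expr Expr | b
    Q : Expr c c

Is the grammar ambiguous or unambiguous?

Ambiguous

Witness: b b b

Derivation 1: Expr ⇒ Expr Expr ⇒ Expr Expr Expr ⇒ b Expr Expr ⇒ b b Expr ⇒ b b b
Derivation 2: Expr ⇒ Expr Expr ⇒ b Expr ⇒ b Expr Expr ⇒ b b Expr ⇒ b b b

Two distinct leftmost derivations for the same string.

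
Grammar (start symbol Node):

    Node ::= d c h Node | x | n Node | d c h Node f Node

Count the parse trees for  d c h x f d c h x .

Parse trees for d c h x f d c h x:
  [Node d c h [Node x] f [Node d c h [Node x]]]

1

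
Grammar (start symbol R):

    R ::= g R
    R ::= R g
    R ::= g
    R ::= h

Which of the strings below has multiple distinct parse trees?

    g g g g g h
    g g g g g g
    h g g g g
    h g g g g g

g g g g g h: 1 tree
g g g g g g: 32 trees
h g g g g: 1 tree
h g g g g g: 1 tree

g g g g g g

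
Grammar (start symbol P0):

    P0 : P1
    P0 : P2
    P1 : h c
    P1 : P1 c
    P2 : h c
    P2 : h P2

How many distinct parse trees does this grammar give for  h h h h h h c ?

1

Parse trees for h h h h h h c:
  [P0 [P2 h [P2 h [P2 h [P2 h [P2 h [P2 h c]]]]]]]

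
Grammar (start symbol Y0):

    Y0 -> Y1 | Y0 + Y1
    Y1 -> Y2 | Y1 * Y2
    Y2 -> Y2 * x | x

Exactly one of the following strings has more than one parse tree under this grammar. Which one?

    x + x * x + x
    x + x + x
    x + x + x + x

x + x * x + x

x + x * x + x: 2 trees
x + x + x: 1 tree
x + x + x + x: 1 tree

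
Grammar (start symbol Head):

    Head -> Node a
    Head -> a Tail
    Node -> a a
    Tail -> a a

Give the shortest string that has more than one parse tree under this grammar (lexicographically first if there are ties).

a a a

length 3: a a a has 2 parse trees

Two derivations of a a a:
  Head ⇒ Node a ⇒ a a a
  Head ⇒ a Tail ⇒ a a a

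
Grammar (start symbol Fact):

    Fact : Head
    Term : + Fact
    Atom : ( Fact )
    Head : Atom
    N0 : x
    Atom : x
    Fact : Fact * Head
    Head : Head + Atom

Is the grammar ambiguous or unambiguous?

(N0, Term are unreachable from Fact, so their rules don't affect L(Fact).) Fact → Fact * Head | Head  ;  Head → Head + Atom | Atom  — a left-associative chain with Atom at the bottom. Each string factors uniquely by precedence.

Unambiguous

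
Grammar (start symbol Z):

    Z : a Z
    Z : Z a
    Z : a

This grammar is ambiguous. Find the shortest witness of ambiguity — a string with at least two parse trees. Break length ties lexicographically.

length 1: no string has ≥2 trees
length 2: a a has 2 parse trees

Two derivations of a a:
  Z ⇒ a Z ⇒ a a
  Z ⇒ Z a ⇒ a a

a a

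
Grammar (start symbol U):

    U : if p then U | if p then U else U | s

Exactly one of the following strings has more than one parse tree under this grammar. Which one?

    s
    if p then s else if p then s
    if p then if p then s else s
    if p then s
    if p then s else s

s: 1 tree
if p then s else if p then s: 1 tree
if p then if p then s else s: 2 trees
if p then s: 1 tree
if p then s else s: 1 tree

if p then if p then s else s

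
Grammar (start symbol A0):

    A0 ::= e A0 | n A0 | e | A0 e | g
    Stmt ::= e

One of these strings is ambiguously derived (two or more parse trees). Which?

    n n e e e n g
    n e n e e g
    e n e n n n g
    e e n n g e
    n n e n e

e e n n g e

n n e e e n g: 1 tree
n e n e e g: 1 tree
e n e n n n g: 1 tree
e e n n g e: 5 trees
n n e n e: 1 tree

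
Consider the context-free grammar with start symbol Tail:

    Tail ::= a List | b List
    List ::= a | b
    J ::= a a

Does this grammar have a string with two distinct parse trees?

Only Tail, List are reachable from Tail; ignoring the rest: Restricted to the reachable nonterminals, every rule has the form A → t or A → t B, and no two rules for the same A share a first terminal. The grammar encodes a DFA — one run per string.

Unambiguous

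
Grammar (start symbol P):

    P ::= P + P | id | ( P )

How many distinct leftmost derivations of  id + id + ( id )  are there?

Parse trees for id + id + ( id ):
  [P [P id] + [P [P id] + [P ( [P id] )]]]
  [P [P [P id] + [P id]] + [P ( [P id] )]]

2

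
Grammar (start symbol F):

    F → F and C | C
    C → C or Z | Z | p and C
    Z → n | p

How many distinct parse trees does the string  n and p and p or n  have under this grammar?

3

Parse trees for n and p and p or n:
  [F [F [C [Z n]]] and [C [C p and [C [Z p]]] or [Z n]]]
  [F [F [C [Z n]]] and [C p and [C [C [Z p]] or [Z n]]]]
  [F [F [F [C [Z n]]] and [C [Z p]]] and [C [C [Z p]] or [Z n]]]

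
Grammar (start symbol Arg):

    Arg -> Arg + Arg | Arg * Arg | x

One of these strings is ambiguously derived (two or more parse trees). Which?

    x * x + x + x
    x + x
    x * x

x * x + x + x: 5 trees
x + x: 1 tree
x * x: 1 tree

x * x + x + x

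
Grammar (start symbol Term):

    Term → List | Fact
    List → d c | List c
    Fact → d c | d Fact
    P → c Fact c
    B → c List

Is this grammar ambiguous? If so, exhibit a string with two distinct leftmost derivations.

Ambiguous

Witness: d c

Derivation 1: Term ⇒ List ⇒ d c
Derivation 2: Term ⇒ Fact ⇒ d c

Two distinct leftmost derivations for the same string.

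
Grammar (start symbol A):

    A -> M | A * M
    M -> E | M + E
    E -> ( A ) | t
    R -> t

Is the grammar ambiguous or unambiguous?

Only A, M, E are reachable from A; ignoring the rest: This is a standard precedence ladder (A over M over E), with each level left-recursive on its own operator ('*' at A, '+' at M). That structure is LR(1), hence unambiguous.

Unambiguous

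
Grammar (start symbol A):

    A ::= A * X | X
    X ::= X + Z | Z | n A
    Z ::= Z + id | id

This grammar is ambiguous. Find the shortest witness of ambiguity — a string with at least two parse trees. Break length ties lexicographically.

id + id

length 1: no string has ≥2 trees
length 2: no string has ≥2 trees
length 3: id + id has 2 parse trees

Two derivations of id + id:
  A ⇒ X ⇒ X + Z ⇒ Z + Z ⇒ id + Z ⇒ id + id
  A ⇒ X ⇒ Z ⇒ Z + id ⇒ id + id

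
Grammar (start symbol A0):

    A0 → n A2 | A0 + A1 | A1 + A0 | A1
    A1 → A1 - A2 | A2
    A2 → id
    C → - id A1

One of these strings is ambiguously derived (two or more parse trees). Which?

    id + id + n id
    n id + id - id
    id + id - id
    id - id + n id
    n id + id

id + id + n id: 1 tree
n id + id - id: 1 tree
id + id - id: 2 trees
id - id + n id: 1 tree
n id + id: 1 tree

id + id - id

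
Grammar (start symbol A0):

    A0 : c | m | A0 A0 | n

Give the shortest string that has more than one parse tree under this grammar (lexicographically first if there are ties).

c c c

length 1: no string has ≥2 trees
length 2: no string has ≥2 trees
length 3: c c c has 2 parse trees

Two derivations of c c c:
  A0 ⇒ A0 A0 ⇒ c A0 ⇒ c A0 A0 ⇒ c c A0 ⇒ c c c
  A0 ⇒ A0 A0 ⇒ A0 A0 A0 ⇒ c A0 A0 ⇒ c c A0 ⇒ c c c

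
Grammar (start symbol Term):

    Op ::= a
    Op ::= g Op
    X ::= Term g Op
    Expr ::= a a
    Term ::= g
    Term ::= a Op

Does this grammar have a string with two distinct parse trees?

(Expr, X are unreachable from Term, so their rules don't affect L(Term).) Each reachable nonterminal has at most one production per leading terminal, and all productions are right-linear; the derivation is determined token-by-token.

Unambiguous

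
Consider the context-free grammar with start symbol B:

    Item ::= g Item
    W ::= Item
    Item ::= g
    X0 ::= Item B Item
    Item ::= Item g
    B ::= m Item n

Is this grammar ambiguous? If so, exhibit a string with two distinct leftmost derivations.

Ambiguous

Witness: m g g n

Derivation 1: B ⇒ m Item n ⇒ m g Item n ⇒ m g g n
Derivation 2: B ⇒ m Item n ⇒ m Item g n ⇒ m g g n

Two distinct leftmost derivations for the same string.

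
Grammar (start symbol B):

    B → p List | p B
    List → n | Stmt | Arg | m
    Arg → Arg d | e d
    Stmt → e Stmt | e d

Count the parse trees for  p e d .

Parse trees for p e d:
  [B p [List [Stmt e d]]]
  [B p [List [Arg e d]]]

2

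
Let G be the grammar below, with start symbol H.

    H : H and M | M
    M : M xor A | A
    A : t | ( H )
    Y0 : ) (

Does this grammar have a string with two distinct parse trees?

Unambiguous

(Y0 is unreachable from H, so its rules don't affect L(H).) This is a standard precedence ladder (H over M over A), with each level left-recursive on its own operator ('and' at H, 'xor' at M). That structure is LR(1), hence unambiguous.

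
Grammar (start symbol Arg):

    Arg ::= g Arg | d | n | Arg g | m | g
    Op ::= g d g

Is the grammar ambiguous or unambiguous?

Ambiguous

Witness: g g

Derivation 1: Arg ⇒ g Arg ⇒ g g
Derivation 2: Arg ⇒ Arg g ⇒ g g

Two distinct leftmost derivations for the same string.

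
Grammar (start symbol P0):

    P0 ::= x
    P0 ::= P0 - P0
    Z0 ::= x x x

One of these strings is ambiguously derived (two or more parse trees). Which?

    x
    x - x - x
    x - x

x - x - x

x: 1 tree
x - x - x: 2 trees
x - x: 1 tree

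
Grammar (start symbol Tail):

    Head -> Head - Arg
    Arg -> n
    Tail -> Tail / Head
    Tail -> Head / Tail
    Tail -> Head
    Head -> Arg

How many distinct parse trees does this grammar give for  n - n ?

1

Parse trees for n - n:
  [Tail [Head [Head [Arg n]] - [Arg n]]]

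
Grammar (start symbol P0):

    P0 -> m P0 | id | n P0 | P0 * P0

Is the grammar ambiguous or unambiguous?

Witness: m id * id

Derivation 1: P0 ⇒ m P0 ⇒ m P0 * P0 ⇒ m id * P0 ⇒ m id * id
Derivation 2: P0 ⇒ P0 * P0 ⇒ m P0 * P0 ⇒ m id * P0 ⇒ m id * id

Two distinct leftmost derivations for the same string.

Ambiguous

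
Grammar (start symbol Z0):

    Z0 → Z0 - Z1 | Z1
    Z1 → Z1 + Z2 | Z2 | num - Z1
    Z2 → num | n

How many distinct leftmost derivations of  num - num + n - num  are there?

3

Parse trees for num - num + n - num:
  [Z0 [Z0 [Z0 [Z1 [Z2 num]]] - [Z1 [Z1 [Z2 num]] + [Z2 n]]] - [Z1 [Z2 num]]]
  [Z0 [Z0 [Z1 [Z1 num - [Z1 [Z2 num]]] + [Z2 n]]] - [Z1 [Z2 num]]]
  [Z0 [Z0 [Z1 num - [Z1 [Z1 [Z2 num]] + [Z2 n]]]] - [Z1 [Z2 num]]]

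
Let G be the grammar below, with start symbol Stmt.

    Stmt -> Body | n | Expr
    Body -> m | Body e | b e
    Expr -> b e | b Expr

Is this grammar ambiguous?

Ambiguous

Witness: b e

Derivation 1: Stmt ⇒ Body ⇒ b e
Derivation 2: Stmt ⇒ Expr ⇒ b e

Two distinct leftmost derivations for the same string.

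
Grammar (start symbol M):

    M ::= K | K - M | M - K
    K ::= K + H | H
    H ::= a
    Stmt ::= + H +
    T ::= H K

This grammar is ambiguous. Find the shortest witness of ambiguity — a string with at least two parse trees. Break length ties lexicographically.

length 1: no string has ≥2 trees
length 3: a - a has 2 parse trees

Two derivations of a - a:
  M ⇒ K - M ⇒ H - M ⇒ a - M ⇒ a - K ⇒ a - H ⇒ a - a
  M ⇒ M - K ⇒ K - K ⇒ H - K ⇒ a - K ⇒ a - H ⇒ a - a

a - a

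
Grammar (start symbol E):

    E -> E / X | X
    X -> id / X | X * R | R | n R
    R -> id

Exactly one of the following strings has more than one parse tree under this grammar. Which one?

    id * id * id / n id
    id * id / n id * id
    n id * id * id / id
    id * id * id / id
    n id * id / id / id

id * id * id / n id: 1 tree
id * id / n id * id: 1 tree
n id * id * id / id: 1 tree
id * id * id / id: 1 tree
n id * id / id / id: 2 trees

n id * id / id / id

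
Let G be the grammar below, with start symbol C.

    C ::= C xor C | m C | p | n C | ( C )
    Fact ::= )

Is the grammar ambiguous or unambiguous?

Ambiguous

Witness: m p xor p

Derivation 1: C ⇒ C xor C ⇒ m C xor C ⇒ m p xor C ⇒ m p xor p
Derivation 2: C ⇒ m C ⇒ m C xor C ⇒ m p xor C ⇒ m p xor p

Two distinct leftmost derivations for the same string.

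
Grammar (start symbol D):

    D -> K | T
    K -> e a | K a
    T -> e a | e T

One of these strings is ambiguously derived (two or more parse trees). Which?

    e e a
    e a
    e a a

e e a: 1 tree
e a: 2 trees
e a a: 1 tree

e a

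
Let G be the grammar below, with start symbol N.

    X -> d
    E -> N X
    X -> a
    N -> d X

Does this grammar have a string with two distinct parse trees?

Unambiguous

Only N, X are reachable from N; ignoring the rest: Each reachable nonterminal has at most one production per leading terminal, and all productions are right-linear; the derivation is determined token-by-token.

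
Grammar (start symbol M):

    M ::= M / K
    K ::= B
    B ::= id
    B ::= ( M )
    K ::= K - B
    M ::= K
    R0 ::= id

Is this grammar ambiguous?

Only M, K, B are reachable from M; ignoring the rest: This is a standard precedence ladder (M over K over B), with each level left-recursive on its own operator ('/' at M, '-' at K). That structure is LR(1), hence unambiguous.

Unambiguous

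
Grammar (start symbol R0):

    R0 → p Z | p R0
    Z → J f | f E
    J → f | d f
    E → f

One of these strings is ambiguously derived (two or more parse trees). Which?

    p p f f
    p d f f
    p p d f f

p p f f

p p f f: 2 trees
p d f f: 1 tree
p p d f f: 1 tree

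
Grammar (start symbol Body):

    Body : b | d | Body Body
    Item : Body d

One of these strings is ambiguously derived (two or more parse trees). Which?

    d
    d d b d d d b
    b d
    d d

d: 1 tree
d d b d d d b: 132 trees
b d: 1 tree
d d: 1 tree

d d b d d d b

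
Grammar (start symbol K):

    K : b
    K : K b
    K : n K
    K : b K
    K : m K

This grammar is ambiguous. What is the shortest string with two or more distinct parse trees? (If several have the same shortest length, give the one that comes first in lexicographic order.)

length 1: no string has ≥2 trees
length 2: b b has 2 parse trees

Two derivations of b b:
  K ⇒ K b ⇒ b b
  K ⇒ b K ⇒ b b

b b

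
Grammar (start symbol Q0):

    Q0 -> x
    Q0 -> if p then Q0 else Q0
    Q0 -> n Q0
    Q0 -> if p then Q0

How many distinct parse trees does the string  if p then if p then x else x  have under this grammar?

Parse trees for if p then if p then x else x:
  [Q0 if p then [Q0 if p then [Q0 x]] else [Q0 x]]
  [Q0 if p then [Q0 if p then [Q0 x] else [Q0 x]]]

2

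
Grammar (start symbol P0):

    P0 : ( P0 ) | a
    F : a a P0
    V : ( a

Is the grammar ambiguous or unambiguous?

Unambiguous

Only P0 is reachable from P0; ignoring the rest: Each string is a nest of matched brackets around a single atom. An opening bracket forces the recursive rule; an atom forces the base rule.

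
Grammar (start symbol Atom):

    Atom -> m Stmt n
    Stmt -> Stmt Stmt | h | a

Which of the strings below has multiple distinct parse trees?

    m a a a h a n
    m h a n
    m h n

m a a a h a n: 14 trees
m h a n: 1 tree
m h n: 1 tree

m a a a h a n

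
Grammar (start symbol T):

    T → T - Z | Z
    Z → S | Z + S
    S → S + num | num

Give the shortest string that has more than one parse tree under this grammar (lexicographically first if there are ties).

length 1: no string has ≥2 trees
length 3: num + num has 2 parse trees

Two derivations of num + num:
  T ⇒ Z ⇒ S ⇒ S + num ⇒ num + num
  T ⇒ Z ⇒ Z + S ⇒ S + S ⇒ num + S ⇒ num + num

num + num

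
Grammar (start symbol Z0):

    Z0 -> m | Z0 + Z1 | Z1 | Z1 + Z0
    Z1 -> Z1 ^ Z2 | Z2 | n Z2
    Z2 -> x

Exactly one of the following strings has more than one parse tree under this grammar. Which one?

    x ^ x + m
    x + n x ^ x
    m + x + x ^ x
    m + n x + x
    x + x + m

x ^ x + m: 1 tree
x + n x ^ x: 2 trees
m + x + x ^ x: 1 tree
m + n x + x: 1 tree
x + x + m: 1 tree

x + n x ^ x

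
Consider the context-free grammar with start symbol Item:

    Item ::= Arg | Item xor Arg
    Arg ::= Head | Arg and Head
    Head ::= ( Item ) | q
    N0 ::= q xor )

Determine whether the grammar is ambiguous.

Only Item, Arg, Head are reachable from Item; ignoring the rest: This is a standard precedence ladder (Item over Arg over Head), with each level left-recursive on its own operator ('xor' at Item, 'and' at Arg). That structure is LR(1), hence unambiguous.

Unambiguous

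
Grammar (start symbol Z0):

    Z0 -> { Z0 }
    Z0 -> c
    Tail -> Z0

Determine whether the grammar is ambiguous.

(Tail is unreachable from Z0, so its rules don't affect L(Z0).) Each string is a nest of matched brackets around a single atom. An opening bracket forces the recursive rule; an atom forces the base rule.

Unambiguous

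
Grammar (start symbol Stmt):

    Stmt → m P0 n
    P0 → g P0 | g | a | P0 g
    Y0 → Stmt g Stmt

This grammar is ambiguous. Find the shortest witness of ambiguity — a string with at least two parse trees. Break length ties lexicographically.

length 3: no string has ≥2 trees
length 4: m g g n has 2 parse trees

Two derivations of m g g n:
  Stmt ⇒ m P0 n ⇒ m g P0 n ⇒ m g g n
  Stmt ⇒ m P0 n ⇒ m P0 g n ⇒ m g g n

m g g n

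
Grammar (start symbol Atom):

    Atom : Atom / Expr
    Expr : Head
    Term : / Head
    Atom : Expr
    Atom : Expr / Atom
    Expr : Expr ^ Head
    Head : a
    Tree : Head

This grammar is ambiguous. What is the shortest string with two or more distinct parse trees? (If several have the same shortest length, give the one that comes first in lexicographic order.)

length 1: no string has ≥2 trees
length 3: a / a has 2 parse trees

Two derivations of a / a:
  Atom ⇒ Atom / Expr ⇒ Expr / Expr ⇒ Head / Expr ⇒ a / Expr ⇒ a / Head ⇒ a / a
  Atom ⇒ Expr / Atom ⇒ Head / Atom ⇒ a / Atom ⇒ a / Expr ⇒ a / Head ⇒ a / a

a / a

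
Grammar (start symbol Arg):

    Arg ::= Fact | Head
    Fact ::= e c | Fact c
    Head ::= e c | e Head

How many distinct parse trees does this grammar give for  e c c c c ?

1

Parse trees for e c c c c:
  [Arg [Fact [Fact [Fact [Fact e c] c] c] c]]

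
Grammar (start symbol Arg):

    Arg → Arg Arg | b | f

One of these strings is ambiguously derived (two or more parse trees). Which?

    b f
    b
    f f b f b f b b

f f b f b f b b

b f: 1 tree
b: 1 tree
f f b f b f b b: 429 trees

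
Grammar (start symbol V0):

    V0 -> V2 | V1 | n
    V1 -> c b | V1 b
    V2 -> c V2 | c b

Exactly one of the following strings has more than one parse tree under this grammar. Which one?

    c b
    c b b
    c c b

c b: 2 trees
c b b: 1 tree
c c b: 1 tree

c b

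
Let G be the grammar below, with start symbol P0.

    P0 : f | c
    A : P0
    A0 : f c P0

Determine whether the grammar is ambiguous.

(A, A0 are unreachable from P0, so their rules don't affect L(P0).) Each reachable nonterminal has at most one production per leading terminal, and all productions are right-linear; the derivation is determined token-by-token.

Unambiguous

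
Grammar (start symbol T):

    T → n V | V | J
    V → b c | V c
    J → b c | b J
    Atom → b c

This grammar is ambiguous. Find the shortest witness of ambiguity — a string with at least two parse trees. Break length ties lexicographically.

b c

length 2: b c has 2 parse trees

Two derivations of b c:
  T ⇒ V ⇒ b c
  T ⇒ J ⇒ b c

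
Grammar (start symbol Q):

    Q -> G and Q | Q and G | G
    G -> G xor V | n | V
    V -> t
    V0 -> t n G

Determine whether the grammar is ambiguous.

Witness: n and n

Derivation 1: Q ⇒ G and Q ⇒ n and Q ⇒ n and G ⇒ n and n
Derivation 2: Q ⇒ Q and G ⇒ G and G ⇒ n and G ⇒ n and n

Two distinct leftmost derivations for the same string.

Ambiguous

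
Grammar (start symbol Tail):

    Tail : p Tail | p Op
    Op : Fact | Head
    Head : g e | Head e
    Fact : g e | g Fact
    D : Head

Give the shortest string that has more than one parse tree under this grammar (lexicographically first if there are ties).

p g e

length 3: p g e has 2 parse trees

Two derivations of p g e:
  Tail ⇒ p Op ⇒ p Fact ⇒ p g e
  Tail ⇒ p Op ⇒ p Head ⇒ p g e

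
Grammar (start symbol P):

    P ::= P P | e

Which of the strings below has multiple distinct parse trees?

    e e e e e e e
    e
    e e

e e e e e e e: 132 trees
e: 1 tree
e e: 1 tree

e e e e e e e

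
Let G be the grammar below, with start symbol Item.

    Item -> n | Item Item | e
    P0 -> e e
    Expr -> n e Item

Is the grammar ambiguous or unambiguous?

Witness: e e e

Derivation 1: Item ⇒ Item Item ⇒ Item Item Item ⇒ e Item Item ⇒ e e Item ⇒ e e e
Derivation 2: Item ⇒ Item Item ⇒ e Item ⇒ e Item Item ⇒ e e Item ⇒ e e e

Two distinct leftmost derivations for the same string.

Ambiguous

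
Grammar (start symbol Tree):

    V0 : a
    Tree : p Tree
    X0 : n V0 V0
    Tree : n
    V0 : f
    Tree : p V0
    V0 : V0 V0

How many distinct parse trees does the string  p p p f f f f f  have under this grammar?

Parse trees for p p p f f f f f (showing first 6 of 14):
  [Tree p [Tree p [Tree p [V0 [V0 f] [V0 [V0 f] [V0 [V0 f] [V0 [V0 f] [V0 f]]]]]]]]
  [Tree p [Tree p [Tree p [V0 [V0 f] [V0 [V0 f] [V0 [V0 [V0 f] [V0 f]] [V0 f]]]]]]]
  [Tree p [Tree p [Tree p [V0 [V0 f] [V0 [V0 [V0 f] [V0 f]] [V0 [V0 f] [V0 f]]]]]]]
  [Tree p [Tree p [Tree p [V0 [V0 f] [V0 [V0 [V0 f] [V0 [V0 f] [V0 f]]] [V0 f]]]]]]
  [Tree p [Tree p [Tree p [V0 [V0 f] [V0 [V0 [V0 [V0 f] [V0 f]] [V0 f]] [V0 f]]]]]]
  [Tree p [Tree p [Tree p [V0 [V0 [V0 f] [V0 f]] [V0 [V0 f] [V0 [V0 f] [V0 f]]]]]]]

14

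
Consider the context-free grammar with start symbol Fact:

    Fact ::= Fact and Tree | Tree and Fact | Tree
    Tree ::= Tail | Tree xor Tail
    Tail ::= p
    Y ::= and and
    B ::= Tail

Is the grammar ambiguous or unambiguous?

Ambiguous

Witness: p and p

Derivation 1: Fact ⇒ Fact and Tree ⇒ Tree and Tree ⇒ Tail and Tree ⇒ p and Tree ⇒ p and Tail ⇒ p and p
Derivation 2: Fact ⇒ Tree and Fact ⇒ Tail and Fact ⇒ p and Fact ⇒ p and Tree ⇒ p and Tail ⇒ p and p

Two distinct leftmost derivations for the same string.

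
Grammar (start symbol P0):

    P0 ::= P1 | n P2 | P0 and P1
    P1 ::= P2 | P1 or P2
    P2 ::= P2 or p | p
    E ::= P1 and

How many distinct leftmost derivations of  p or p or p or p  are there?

Parse trees for p or p or p or p:
  [P0 [P1 [P2 [P2 [P2 [P2 p] or p] or p] or p]]]
  [P0 [P1 [P1 [P2 p]] or [P2 [P2 [P2 p] or p] or p]]]
  [P0 [P1 [P1 [P2 [P2 p] or p]] or [P2 [P2 p] or p]]]
  [P0 [P1 [P1 [P1 [P2 p]] or [P2 p]] or [P2 [P2 p] or p]]]
  [P0 [P1 [P1 [P2 [P2 [P2 p] or p] or p]] or [P2 p]]]
  [P0 [P1 [P1 [P1 [P2 p]] or [P2 [P2 p] or p]] or [P2 p]]]
  [P0 [P1 [P1 [P1 [P2 [P2 p] or p]] or [P2 p]] or [P2 p]]]
  [P0 [P1 [P1 [P1 [P1 [P2 p]] or [P2 p]] or [P2 p]] or [P2 p]]]

8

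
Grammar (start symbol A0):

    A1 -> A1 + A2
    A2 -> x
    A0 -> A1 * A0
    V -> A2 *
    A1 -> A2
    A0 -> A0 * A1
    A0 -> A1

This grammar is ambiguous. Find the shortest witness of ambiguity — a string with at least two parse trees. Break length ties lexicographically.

x * x

length 1: no string has ≥2 trees
length 3: x * x has 2 parse trees

Two derivations of x * x:
  A0 ⇒ A1 * A0 ⇒ A2 * A0 ⇒ x * A0 ⇒ x * A1 ⇒ x * A2 ⇒ x * x
  A0 ⇒ A0 * A1 ⇒ A1 * A1 ⇒ A2 * A1 ⇒ x * A1 ⇒ x * A2 ⇒ x * x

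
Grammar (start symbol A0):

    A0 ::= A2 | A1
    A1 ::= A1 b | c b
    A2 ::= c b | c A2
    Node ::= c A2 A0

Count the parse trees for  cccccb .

Parse trees for cccccb:
  [A0 [A2 c [A2 c [A2 c [A2 c [A2 c b]]]]]]

1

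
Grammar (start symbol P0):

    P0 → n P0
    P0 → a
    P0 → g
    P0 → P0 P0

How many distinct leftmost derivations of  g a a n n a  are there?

Parse trees for g a a n n a:
  [P0 [P0 g] [P0 [P0 a] [P0 [P0 a] [P0 n [P0 n [P0 a]]]]]]
  [P0 [P0 g] [P0 [P0 [P0 a] [P0 a]] [P0 n [P0 n [P0 a]]]]]
  [P0 [P0 [P0 g] [P0 a]] [P0 [P0 a] [P0 n [P0 n [P0 a]]]]]
  [P0 [P0 [P0 g] [P0 [P0 a] [P0 a]]] [P0 n [P0 n [P0 a]]]]
  [P0 [P0 [P0 [P0 g] [P0 a]] [P0 a]] [P0 n [P0 n [P0 a]]]]

5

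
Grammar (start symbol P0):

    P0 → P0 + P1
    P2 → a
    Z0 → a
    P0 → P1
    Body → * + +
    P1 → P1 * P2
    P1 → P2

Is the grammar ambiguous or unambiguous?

(Body, Z0 are unreachable from P0, so their rules don't affect L(P0).) The grammar is stratified — P0 handles '+' (left-recursive), P1 handles '*', P2 atoms. Each operator has a fixed associativity and precedence level, so every string has one parse.

Unambiguous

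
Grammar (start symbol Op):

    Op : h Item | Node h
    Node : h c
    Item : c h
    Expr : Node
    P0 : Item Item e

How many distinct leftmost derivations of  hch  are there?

Parse trees for hch:
  [Op h [Item c h]]
  [Op [Node h c] h]

2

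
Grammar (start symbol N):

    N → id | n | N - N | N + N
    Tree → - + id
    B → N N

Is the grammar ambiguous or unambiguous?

Witness: id + id + id

Derivation 1: N ⇒ N + N ⇒ id + N ⇒ id + N + N ⇒ id + id + N ⇒ id + id + id
Derivation 2: N ⇒ N + N ⇒ N + N + N ⇒ id + N + N ⇒ id + id + N ⇒ id + id + id

Two distinct leftmost derivations for the same string.

Ambiguous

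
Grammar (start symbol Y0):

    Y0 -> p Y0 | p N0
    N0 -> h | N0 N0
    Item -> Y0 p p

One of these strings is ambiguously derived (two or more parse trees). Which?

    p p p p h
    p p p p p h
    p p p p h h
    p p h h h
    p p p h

p p p p h: 1 tree
p p p p p h: 1 tree
p p p p h h: 1 tree
p p h h h: 2 trees
p p p h: 1 tree

p p h h h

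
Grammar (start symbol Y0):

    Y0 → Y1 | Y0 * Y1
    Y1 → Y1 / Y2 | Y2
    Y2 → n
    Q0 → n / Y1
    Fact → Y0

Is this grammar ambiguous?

Unambiguous

(Q0, Fact are unreachable from Y0, so their rules don't affect L(Y0).) Y0 → Y0 * Y1 | Y1  ;  Y1 → Y1 / Y2 | Y2  — a left-associative chain with Y2 at the bottom. Each string factors uniquely by precedence.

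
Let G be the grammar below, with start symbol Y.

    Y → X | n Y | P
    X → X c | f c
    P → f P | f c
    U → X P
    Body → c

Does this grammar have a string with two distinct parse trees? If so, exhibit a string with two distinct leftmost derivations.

Ambiguous

Witness: f c

Derivation 1: Y ⇒ X ⇒ f c
Derivation 2: Y ⇒ P ⇒ f c

Two distinct leftmost derivations for the same string.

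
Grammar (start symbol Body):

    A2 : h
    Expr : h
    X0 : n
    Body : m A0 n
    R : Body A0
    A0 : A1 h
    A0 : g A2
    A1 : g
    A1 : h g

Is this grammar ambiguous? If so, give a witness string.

Ambiguous

Witness: m g h n

Derivation 1: Body ⇒ m A0 n ⇒ m A1 h n ⇒ m g h n
Derivation 2: Body ⇒ m A0 n ⇒ m g A2 n ⇒ m g h n

Two distinct leftmost derivations for the same string.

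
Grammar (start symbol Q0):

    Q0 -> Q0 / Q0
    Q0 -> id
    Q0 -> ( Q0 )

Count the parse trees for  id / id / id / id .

Parse trees for id / id / id / id:
  [Q0 [Q0 id] / [Q0 [Q0 id] / [Q0 [Q0 id] / [Q0 id]]]]
  [Q0 [Q0 id] / [Q0 [Q0 [Q0 id] / [Q0 id]] / [Q0 id]]]
  [Q0 [Q0 [Q0 id] / [Q0 id]] / [Q0 [Q0 id] / [Q0 id]]]
  [Q0 [Q0 [Q0 id] / [Q0 [Q0 id] / [Q0 id]]] / [Q0 id]]
  [Q0 [Q0 [Q0 [Q0 id] / [Q0 id]] / [Q0 id]] / [Q0 id]]

5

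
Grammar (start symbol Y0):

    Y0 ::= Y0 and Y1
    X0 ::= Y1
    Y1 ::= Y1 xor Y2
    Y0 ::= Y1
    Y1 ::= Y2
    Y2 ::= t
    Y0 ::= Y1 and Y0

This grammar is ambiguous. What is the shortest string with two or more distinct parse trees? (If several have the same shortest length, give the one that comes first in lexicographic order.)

length 1: no string has ≥2 trees
length 3: t and t has 2 parse trees

Two derivations of t and t:
  Y0 ⇒ Y0 and Y1 ⇒ Y1 and Y1 ⇒ Y2 and Y1 ⇒ t and Y1 ⇒ t and Y2 ⇒ t and t
  Y0 ⇒ Y1 and Y0 ⇒ Y2 and Y0 ⇒ t and Y0 ⇒ t and Y1 ⇒ t and Y2 ⇒ t and t

t and t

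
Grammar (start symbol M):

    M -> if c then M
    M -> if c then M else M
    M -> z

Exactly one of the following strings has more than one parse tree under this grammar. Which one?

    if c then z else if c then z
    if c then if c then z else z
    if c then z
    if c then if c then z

if c then if c then z else z

if c then z else if c then z: 1 tree
if c then if c then z else z: 2 trees
if c then z: 1 tree
if c then if c then z: 1 tree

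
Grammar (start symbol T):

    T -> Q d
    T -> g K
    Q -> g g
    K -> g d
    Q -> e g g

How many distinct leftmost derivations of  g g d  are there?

2

Parse trees for g g d:
  [T [Q g g] d]
  [T g [K g d]]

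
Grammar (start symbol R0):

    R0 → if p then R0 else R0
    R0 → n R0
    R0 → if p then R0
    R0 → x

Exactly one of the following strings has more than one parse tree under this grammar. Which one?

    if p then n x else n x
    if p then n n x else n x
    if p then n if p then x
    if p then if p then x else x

if p then if p then x else x

if p then n x else n x: 1 tree
if p then n n x else n x: 1 tree
if p then n if p then x: 1 tree
if p then if p then x else x: 2 trees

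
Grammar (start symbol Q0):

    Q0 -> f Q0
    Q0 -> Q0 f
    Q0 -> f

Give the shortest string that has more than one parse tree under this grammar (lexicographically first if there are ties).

length 1: no string has ≥2 trees
length 2: f f has 2 parse trees

Two derivations of f f:
  Q0 ⇒ f Q0 ⇒ f f
  Q0 ⇒ Q0 f ⇒ f f

f f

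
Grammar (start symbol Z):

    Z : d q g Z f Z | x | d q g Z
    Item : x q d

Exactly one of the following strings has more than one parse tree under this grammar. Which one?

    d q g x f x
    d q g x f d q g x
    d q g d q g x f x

d q g d q g x f x

d q g x f x: 1 tree
d q g x f d q g x: 1 tree
d q g d q g x f x: 2 trees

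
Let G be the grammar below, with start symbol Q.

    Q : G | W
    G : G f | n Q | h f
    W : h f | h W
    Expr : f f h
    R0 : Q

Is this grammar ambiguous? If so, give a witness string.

Witness: h f

Derivation 1: Q ⇒ G ⇒ h f
Derivation 2: Q ⇒ W ⇒ h f

Two distinct leftmost derivations for the same string.

Ambiguous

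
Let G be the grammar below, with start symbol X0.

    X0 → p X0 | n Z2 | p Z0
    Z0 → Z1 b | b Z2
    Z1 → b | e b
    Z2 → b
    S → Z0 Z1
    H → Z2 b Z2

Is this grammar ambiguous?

Ambiguous

Witness: p b b

Derivation 1: X0 ⇒ p Z0 ⇒ p Z1 b ⇒ p b b
Derivation 2: X0 ⇒ p Z0 ⇒ p b Z2 ⇒ p b b

Two distinct leftmost derivations for the same string.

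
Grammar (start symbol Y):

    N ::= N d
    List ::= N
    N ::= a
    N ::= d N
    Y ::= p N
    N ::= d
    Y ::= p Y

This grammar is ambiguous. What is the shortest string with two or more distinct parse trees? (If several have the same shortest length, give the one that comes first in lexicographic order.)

p d d

length 2: no string has ≥2 trees
length 3: p d d has 2 parse trees

Two derivations of p d d:
  Y ⇒ p N ⇒ p N d ⇒ p d d
  Y ⇒ p N ⇒ p d N ⇒ p d d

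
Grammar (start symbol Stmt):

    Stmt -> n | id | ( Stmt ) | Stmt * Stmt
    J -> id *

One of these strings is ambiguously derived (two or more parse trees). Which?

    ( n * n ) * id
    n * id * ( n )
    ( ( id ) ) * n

( n * n ) * id: 1 tree
n * id * ( n ): 2 trees
( ( id ) ) * n: 1 tree

n * id * ( n )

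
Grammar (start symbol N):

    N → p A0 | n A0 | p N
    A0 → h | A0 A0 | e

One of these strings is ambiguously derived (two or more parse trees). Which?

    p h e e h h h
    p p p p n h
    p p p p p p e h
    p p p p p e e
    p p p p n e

p h e e h h h: 42 trees
p p p p n h: 1 tree
p p p p p p e h: 1 tree
p p p p p e e: 1 tree
p p p p n e: 1 tree

p h e e h h h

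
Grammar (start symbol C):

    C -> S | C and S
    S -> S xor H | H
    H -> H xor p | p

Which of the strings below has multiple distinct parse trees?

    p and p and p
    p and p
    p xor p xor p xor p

p xor p xor p xor p

p and p and p: 1 tree
p and p: 1 tree
p xor p xor p xor p: 8 trees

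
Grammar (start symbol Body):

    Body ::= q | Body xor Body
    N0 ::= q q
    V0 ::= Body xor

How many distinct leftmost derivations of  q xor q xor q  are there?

Parse trees for q xor q xor q:
  [Body [Body q] xor [Body [Body q] xor [Body q]]]
  [Body [Body [Body q] xor [Body q]] xor [Body q]]

2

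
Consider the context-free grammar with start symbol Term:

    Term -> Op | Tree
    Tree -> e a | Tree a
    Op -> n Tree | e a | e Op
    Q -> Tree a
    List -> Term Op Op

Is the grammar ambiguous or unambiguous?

Witness: e a

Derivation 1: Term ⇒ Op ⇒ e a
Derivation 2: Term ⇒ Tree ⇒ e a

Two distinct leftmost derivations for the same string.

Ambiguous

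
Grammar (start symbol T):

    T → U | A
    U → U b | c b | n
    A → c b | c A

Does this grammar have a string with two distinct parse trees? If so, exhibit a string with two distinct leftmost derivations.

Witness: c b

Derivation 1: T ⇒ U ⇒ c b
Derivation 2: T ⇒ A ⇒ c b

Two distinct leftmost derivations for the same string.

Ambiguous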